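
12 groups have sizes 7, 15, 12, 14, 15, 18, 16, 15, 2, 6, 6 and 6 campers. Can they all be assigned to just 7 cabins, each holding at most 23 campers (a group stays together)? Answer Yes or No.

A valid assignment using 7 cabins:
  cabin 1: 18 + 2 = 20
  cabin 2: 16 + 7 = 23
  cabin 3: 15 + 6 = 21
  cabin 4: 15 + 6 = 21
  cabin 5: 15 + 6 = 21
  cabin 6: 14 = 14
  cabin 7: 12 = 12
Every load is within 23 campers, so 7 cabins suffice.

Yes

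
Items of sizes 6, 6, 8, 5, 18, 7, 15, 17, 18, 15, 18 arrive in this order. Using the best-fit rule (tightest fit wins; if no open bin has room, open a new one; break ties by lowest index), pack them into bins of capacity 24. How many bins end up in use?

7

  6 → bin 1 (new)  [load 6/24]
  6 → bin 1  [load 12/24]
  8 → bin 1  [load 20/24]
  5 → bin 2 (new)  [load 5/24]
  18 → bin 2  [load 23/24]
  7 → bin 3 (new)  [load 7/24]
  15 → bin 3  [load 22/24]
  17 → bin 4 (new)  [load 17/24]
  18 → bin 5 (new)  [load 18/24]
  15 → bin 6 (new)  [load 15/24]
  18 → bin 7 (new)  [load 18/24]
7 bins opened.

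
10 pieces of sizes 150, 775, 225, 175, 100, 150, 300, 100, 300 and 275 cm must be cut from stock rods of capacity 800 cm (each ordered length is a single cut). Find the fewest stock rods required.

4

Total = 775 + 300 + 300 + 275 + 225 + 175 + 150 + 150 + 100 + 100 = 2550 cm.
Lower bound: ⌈2550/800⌉ = 4 stock rods.
A packing using 4 stock rods:
  stock rod 1: 775 = 775
  stock rod 2: 300 + 300 + 175 = 775
  stock rod 3: 275 + 225 + 150 + 150 = 800
  stock rod 4: 100 + 100 = 200
This matches the lower bound, so 4 is optimal.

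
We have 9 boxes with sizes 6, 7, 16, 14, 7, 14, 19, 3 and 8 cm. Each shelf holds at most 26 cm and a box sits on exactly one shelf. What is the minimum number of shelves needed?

Total = 19 + 16 + 14 + 14 + 8 + 7 + 7 + 6 + 3 = 94 cm.
Lower bound: ⌈94/26⌉ = 4 shelves.
A packing using 4 shelves:
  shelf 1: 19 + 7 = 26
  shelf 2: 16 + 8 = 24
  shelf 3: 14 + 7 + 3 = 24
  shelf 4: 14 + 6 = 20
This matches the lower bound, so 4 is optimal.

4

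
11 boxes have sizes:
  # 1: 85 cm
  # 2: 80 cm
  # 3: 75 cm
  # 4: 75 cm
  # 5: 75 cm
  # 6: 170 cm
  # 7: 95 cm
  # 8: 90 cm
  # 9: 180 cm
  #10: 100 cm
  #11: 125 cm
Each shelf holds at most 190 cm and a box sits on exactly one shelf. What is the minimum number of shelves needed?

Total = 180 + 170 + 125 + 100 + 95 + 90 + 85 + 80 + 75 + 75 + 75 = 1150 cm.
Lower bound: ⌈1150/190⌉ = 7 shelves.
A packing using 7 shelves:
  shelf 1: 180 = 180
  shelf 2: 170 = 170
  shelf 3: 125 = 125
  shelf 4: 100 + 90 = 190
  shelf 5: 95 + 85 = 180
  shelf 6: 80 + 75 = 155
  shelf 7: 75 + 75 = 150
This matches the lower bound, so 7 is optimal.

7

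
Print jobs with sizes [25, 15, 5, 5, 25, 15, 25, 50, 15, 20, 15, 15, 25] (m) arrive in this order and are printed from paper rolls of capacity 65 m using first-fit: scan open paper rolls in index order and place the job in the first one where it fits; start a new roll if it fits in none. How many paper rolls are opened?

  25 → roll 1 (new)  [load 25/65]
  15 → roll 1  [load 40/65]
  5 → roll 1  [load 45/65]
  5 → roll 1  [load 50/65]
  25 → roll 2 (new)  [load 25/65]
  15 → roll 1  [load 65/65]
  25 → roll 2  [load 50/65]
  50 → roll 3 (new)  [load 50/65]
  15 → roll 2  [load 65/65]
  20 → roll 4 (new)  [load 20/65]
  15 → roll 3  [load 65/65]
  15 → roll 4  [load 35/65]
  25 → roll 4  [load 60/65]
4 paper rolls opened.

4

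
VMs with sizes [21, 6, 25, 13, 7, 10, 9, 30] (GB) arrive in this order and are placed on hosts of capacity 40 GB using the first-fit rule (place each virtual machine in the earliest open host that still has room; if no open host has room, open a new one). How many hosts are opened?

4

  21 → host 1 (new)  [load 21/40]
  6 → host 1  [load 27/40]
  25 → host 2 (new)  [load 25/40]
  13 → host 1  [load 40/40]
  7 → host 2  [load 32/40]
  10 → host 3 (new)  [load 10/40]
  9 → host 3  [load 19/40]
  30 → host 4 (new)  [load 30/40]
4 hosts opened.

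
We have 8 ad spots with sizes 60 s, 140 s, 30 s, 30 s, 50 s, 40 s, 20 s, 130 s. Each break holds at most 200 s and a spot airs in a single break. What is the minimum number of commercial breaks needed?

3

Total = 140 + 130 + 60 + 50 + 40 + 30 + 30 + 20 = 500 s.
Lower bound: ⌈500/200⌉ = 3 commercial breaks.
A packing using 3 commercial breaks:
  break 1: 140 + 60 = 200
  break 2: 130 + 50 + 20 = 200
  break 3: 40 + 30 + 30 = 100
This matches the lower bound, so 3 is optimal.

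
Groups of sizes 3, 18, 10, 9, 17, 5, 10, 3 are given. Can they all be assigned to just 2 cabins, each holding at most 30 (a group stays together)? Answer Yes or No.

Total = 75; ⌈75/30⌉ = 3.
At least 3 cabins are required, but only 2 are allowed.

No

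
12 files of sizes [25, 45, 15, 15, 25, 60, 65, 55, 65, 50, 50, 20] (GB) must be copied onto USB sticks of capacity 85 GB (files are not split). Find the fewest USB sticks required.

Total = 65 + 65 + 60 + 55 + 50 + 50 + 45 + 25 + 25 + 20 + 15 + 15 = 490 GB.
Lower bound: ⌈490/85⌉ = 6 USB sticks.
Also, 7 files each exceed 85/2 GB, and no two of those can share a USB stick, so at least 7 USB sticks are needed.
A packing using 7 USB sticks:
  USB stick 1: 65 + 20 = 85
  USB stick 2: 65 + 15 = 80
  USB stick 3: 60 + 25 = 85
  USB stick 4: 55 + 25 = 80
  USB stick 5: 50 + 15 = 65
  USB stick 6: 50 = 50
  USB stick 7: 45 = 45
This matches the lower bound, so 7 is optimal.

7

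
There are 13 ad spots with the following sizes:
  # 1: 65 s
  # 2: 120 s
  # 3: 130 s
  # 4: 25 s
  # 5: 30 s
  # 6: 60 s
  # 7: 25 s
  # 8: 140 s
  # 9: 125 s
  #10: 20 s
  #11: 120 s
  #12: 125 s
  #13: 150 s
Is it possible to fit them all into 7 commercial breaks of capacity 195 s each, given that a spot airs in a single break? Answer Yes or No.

Yes

A valid assignment using 7 commercial breaks:
  break 1: 150 + 30 = 180
  break 2: 140 + 25 + 25 = 190
  break 3: 130 + 65 = 195
  break 4: 125 + 60 = 185
  break 5: 125 + 20 = 145
  break 6: 120 = 120
  break 7: 120 = 120
Every load is within 195 s, so 7 commercial breaks suffice.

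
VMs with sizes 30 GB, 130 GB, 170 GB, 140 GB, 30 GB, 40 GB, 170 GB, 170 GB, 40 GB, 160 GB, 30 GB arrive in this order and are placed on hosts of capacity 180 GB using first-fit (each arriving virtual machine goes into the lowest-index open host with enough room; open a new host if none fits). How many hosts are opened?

  30 → host 1 (new)  [load 30/180]
  130 → host 1  [load 160/180]
  170 → host 2 (new)  [load 170/180]
  140 → host 3 (new)  [load 140/180]
  30 → host 3  [load 170/180]
  40 → host 4 (new)  [load 40/180]
  170 → host 5 (new)  [load 170/180]
  170 → host 6 (new)  [load 170/180]
  40 → host 4  [load 80/180]
  160 → host 7 (new)  [load 160/180]
  30 → host 4  [load 110/180]
7 hosts opened.

7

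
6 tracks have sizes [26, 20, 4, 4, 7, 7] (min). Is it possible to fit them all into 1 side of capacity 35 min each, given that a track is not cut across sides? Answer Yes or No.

Total = 68 min; ⌈68/35⌉ = 2.
At least 2 tape sides are required, but only 1 is allowed.

No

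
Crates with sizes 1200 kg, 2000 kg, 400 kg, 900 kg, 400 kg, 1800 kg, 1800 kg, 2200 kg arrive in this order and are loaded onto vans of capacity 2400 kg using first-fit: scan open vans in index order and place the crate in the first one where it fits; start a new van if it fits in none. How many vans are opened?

  1200 → van 1 (new)  [load 1200/2400]
  2000 → van 2 (new)  [load 2000/2400]
  400 → van 1  [load 1600/2400]
  900 → van 3 (new)  [load 900/2400]
  400 → van 1  [load 2000/2400]
  1800 → van 4 (new)  [load 1800/2400]
  1800 → van 5 (new)  [load 1800/2400]
  2200 → van 6 (new)  [load 2200/2400]
6 vans opened.

6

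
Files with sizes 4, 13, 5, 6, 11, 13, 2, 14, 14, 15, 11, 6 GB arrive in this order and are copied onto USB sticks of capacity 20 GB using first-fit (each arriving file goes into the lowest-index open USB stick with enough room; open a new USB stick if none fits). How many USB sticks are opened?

8

  4 → USB stick 1 (new)  [load 4/20]
  13 → USB stick 1  [load 17/20]
  5 → USB stick 2 (new)  [load 5/20]
  6 → USB stick 2  [load 11/20]
  11 → USB stick 3 (new)  [load 11/20]
  13 → USB stick 4 (new)  [load 13/20]
  2 → USB stick 1  [load 19/20]
  14 → USB stick 5 (new)  [load 14/20]
  14 → USB stick 6 (new)  [load 14/20]
  15 → USB stick 7 (new)  [load 15/20]
  11 → USB stick 8 (new)  [load 11/20]
  6 → USB stick 2  [load 17/20]
8 USB sticks opened.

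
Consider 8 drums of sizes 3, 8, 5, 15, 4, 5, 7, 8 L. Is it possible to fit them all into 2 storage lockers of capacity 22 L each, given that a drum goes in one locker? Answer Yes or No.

No

Total = 55 L; ⌈55/22⌉ = 3.
At least 3 storage lockers are required, but only 2 are allowed.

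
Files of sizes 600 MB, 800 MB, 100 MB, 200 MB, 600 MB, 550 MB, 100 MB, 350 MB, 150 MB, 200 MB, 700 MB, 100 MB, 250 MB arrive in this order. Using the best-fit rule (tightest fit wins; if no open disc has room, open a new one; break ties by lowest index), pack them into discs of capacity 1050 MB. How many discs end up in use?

  600 → disc 1 (new)  [load 600/1050]
  800 → disc 2 (new)  [load 800/1050]
  100 → disc 2  [load 900/1050]
  200 → disc 1  [load 800/1050]
  600 → disc 3 (new)  [load 600/1050]
  550 → disc 4 (new)  [load 550/1050]
  100 → disc 2  [load 1000/1050]
  350 → disc 3  [load 950/1050]
  150 → disc 1  [load 950/1050]
  200 → disc 4  [load 750/1050]
  700 → disc 5 (new)  [load 700/1050]
  100 → disc 1  [load 1050/1050]
  250 → disc 4  [load 1000/1050]
5 discs opened.

5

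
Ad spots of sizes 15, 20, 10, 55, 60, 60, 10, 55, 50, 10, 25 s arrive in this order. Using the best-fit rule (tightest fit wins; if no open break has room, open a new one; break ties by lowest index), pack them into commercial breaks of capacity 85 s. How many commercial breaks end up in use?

  15 → break 1 (new)  [load 15/85]
  20 → break 1  [load 35/85]
  10 → break 1  [load 45/85]
  55 → break 2 (new)  [load 55/85]
  60 → break 3 (new)  [load 60/85]
  60 → break 4 (new)  [load 60/85]
  10 → break 3  [load 70/85]
  55 → break 5 (new)  [load 55/85]
  50 → break 6 (new)  [load 50/85]
  10 → break 3  [load 80/85]
  25 → break 4  [load 85/85]
6 commercial breaks opened.

6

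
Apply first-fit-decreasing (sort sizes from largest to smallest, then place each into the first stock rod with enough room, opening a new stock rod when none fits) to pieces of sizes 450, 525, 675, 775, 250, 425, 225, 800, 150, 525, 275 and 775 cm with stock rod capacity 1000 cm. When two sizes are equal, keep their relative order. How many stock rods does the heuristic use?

Sorted descending: 800, 775, 775, 675, 525, 525, 450, 425, 275, 250, 225, 150.
  800 → stock rod 1 (new)  [load 800/1000]
  775 → stock rod 2 (new)  [load 775/1000]
  775 → stock rod 3 (new)  [load 775/1000]
  675 → stock rod 4 (new)  [load 675/1000]
  525 → stock rod 5 (new)  [load 525/1000]
  525 → stock rod 6 (new)  [load 525/1000]
  450 → stock rod 5  [load 975/1000]
  425 → stock rod 6  [load 950/1000]
  275 → stock rod 4  [load 950/1000]
  250 → stock rod 7 (new)  [load 250/1000]
  225 → stock rod 2  [load 1000/1000]
  150 → stock rod 1  [load 950/1000]
7 stock rods opened.

7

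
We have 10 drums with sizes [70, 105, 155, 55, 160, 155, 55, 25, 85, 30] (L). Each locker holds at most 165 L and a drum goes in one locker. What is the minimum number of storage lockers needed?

Total = 160 + 155 + 155 + 105 + 85 + 70 + 55 + 55 + 30 + 25 = 895 L.
Lower bound: ⌈895/165⌉ = 6 storage lockers.
A packing using 6 storage lockers:
  locker 1: 160 = 160
  locker 2: 155 = 155
  locker 3: 155 = 155
  locker 4: 105 + 55 = 160
  locker 5: 85 + 70 = 155
  locker 6: 55 + 30 + 25 = 110
This matches the lower bound, so 6 is optimal.

6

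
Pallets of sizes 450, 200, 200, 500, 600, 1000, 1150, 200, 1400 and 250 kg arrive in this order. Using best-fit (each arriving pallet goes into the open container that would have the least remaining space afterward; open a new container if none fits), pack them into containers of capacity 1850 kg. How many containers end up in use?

  450 → container 1 (new)  [load 450/1850]
  200 → container 1  [load 650/1850]
  200 → container 1  [load 850/1850]
  500 → container 1  [load 1350/1850]
  600 → container 2 (new)  [load 600/1850]
  1000 → container 2  [load 1600/1850]
  1150 → container 3 (new)  [load 1150/1850]
  200 → container 2  [load 1800/1850]
  1400 → container 4 (new)  [load 1400/1850]
  250 → container 4  [load 1650/1850]
4 containers opened.

4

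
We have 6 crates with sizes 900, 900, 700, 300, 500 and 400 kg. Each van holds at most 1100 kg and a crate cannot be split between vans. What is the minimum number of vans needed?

4

Total = 900 + 900 + 700 + 500 + 400 + 300 = 3700 kg.
Lower bound: ⌈3700/1100⌉ = 4 vans.
A packing using 4 vans:
  van 1: 900 = 900
  van 2: 900 = 900
  van 3: 700 + 400 = 1100
  van 4: 500 + 300 = 800
This matches the lower bound, so 4 is optimal.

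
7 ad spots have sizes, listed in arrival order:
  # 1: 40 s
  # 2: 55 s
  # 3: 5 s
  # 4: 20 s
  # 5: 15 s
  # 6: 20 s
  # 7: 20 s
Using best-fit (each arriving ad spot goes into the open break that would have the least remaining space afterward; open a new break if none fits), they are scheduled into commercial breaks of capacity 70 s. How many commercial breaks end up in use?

  40 → break 1 (new)  [load 40/70]
  55 → break 2 (new)  [load 55/70]
  5 → break 2  [load 60/70]
  20 → break 1  [load 60/70]
  15 → break 3 (new)  [load 15/70]
  20 → break 3  [load 35/70]
  20 → break 3  [load 55/70]
3 commercial breaks opened.

3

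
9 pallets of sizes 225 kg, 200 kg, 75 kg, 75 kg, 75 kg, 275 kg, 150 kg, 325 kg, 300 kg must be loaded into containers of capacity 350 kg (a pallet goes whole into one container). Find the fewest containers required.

6

Total = 325 + 300 + 275 + 225 + 200 + 150 + 75 + 75 + 75 = 1700 kg.
Lower bound: ⌈1700/350⌉ = 5 containers.
A packing using 6 containers:
  container 1: 325 = 325
  container 2: 300 = 300
  container 3: 275 + 75 = 350
  container 4: 225 + 75 = 300
  container 5: 200 + 150 = 350
  container 6: 75 = 75
No arrangement into 5 containers stays within capacity, so 6 is optimal.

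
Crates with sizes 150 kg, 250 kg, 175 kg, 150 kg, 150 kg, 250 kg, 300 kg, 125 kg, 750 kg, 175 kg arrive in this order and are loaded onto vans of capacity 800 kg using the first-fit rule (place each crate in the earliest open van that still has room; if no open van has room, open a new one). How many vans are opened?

  150 → van 1 (new)  [load 150/800]
  250 → van 1  [load 400/800]
  175 → van 1  [load 575/800]
  150 → van 1  [load 725/800]
  150 → van 2 (new)  [load 150/800]
  250 → van 2  [load 400/800]
  300 → van 2  [load 700/800]
  125 → van 3 (new)  [load 125/800]
  750 → van 4 (new)  [load 750/800]
  175 → van 3  [load 300/800]
4 vans opened.

4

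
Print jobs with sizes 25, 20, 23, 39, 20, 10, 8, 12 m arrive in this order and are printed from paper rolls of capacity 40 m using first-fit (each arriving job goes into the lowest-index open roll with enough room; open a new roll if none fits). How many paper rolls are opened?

5

  25 → roll 1 (new)  [load 25/40]
  20 → roll 2 (new)  [load 20/40]
  23 → roll 3 (new)  [load 23/40]
  39 → roll 4 (new)  [load 39/40]
  20 → roll 2  [load 40/40]
  10 → roll 1  [load 35/40]
  8 → roll 3  [load 31/40]
  12 → roll 5 (new)  [load 12/40]
5 paper rolls opened.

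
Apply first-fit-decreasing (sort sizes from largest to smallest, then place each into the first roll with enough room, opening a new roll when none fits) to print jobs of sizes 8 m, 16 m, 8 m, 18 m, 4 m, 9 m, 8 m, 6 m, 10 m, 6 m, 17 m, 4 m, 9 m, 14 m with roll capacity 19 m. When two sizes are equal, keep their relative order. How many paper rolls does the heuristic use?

Sorted descending: 18, 17, 16, 14, 10, 9, 9, 8, 8, 8, 6, 6, 4, 4.
  18 → roll 1 (new)  [load 18/19]
  17 → roll 2 (new)  [load 17/19]
  16 → roll 3 (new)  [load 16/19]
  14 → roll 4 (new)  [load 14/19]
  10 → roll 5 (new)  [load 10/19]
  9 → roll 5  [load 19/19]
  9 → roll 6 (new)  [load 9/19]
  8 → roll 6  [load 17/19]
  8 → roll 7 (new)  [load 8/19]
  8 → roll 7  [load 16/19]
  6 → roll 8 (new)  [load 6/19]
  6 → roll 8  [load 12/19]
  4 → roll 4  [load 18/19]
  4 → roll 8  [load 16/19]
8 paper rolls opened.

8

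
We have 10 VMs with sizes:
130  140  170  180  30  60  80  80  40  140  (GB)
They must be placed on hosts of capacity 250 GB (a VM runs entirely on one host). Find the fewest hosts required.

Total = 180 + 170 + 140 + 140 + 130 + 80 + 80 + 60 + 40 + 30 = 1050 GB.
Lower bound: ⌈1050/250⌉ = 5 hosts.
A packing using 5 hosts:
  host 1: 180 + 60 = 240
  host 2: 170 + 80 = 250
  host 3: 140 + 80 + 30 = 250
  host 4: 140 + 40 = 180
  host 5: 130 = 130
This matches the lower bound, so 5 is optimal.

5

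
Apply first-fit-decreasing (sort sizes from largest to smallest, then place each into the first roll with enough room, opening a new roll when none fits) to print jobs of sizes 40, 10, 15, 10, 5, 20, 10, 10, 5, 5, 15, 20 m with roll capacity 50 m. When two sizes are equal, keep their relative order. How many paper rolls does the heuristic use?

4

Sorted descending: 40, 20, 20, 15, 15, 10, 10, 10, 10, 5, 5, 5.
  40 → roll 1 (new)  [load 40/50]
  20 → roll 2 (new)  [load 20/50]
  20 → roll 2  [load 40/50]
  15 → roll 3 (new)  [load 15/50]
  15 → roll 3  [load 30/50]
  10 → roll 1  [load 50/50]
  10 → roll 2  [load 50/50]
  10 → roll 3  [load 40/50]
  10 → roll 3  [load 50/50]
  5 → roll 4 (new)  [load 5/50]
  5 → roll 4  [load 10/50]
  5 → roll 4  [load 15/50]
4 paper rolls opened.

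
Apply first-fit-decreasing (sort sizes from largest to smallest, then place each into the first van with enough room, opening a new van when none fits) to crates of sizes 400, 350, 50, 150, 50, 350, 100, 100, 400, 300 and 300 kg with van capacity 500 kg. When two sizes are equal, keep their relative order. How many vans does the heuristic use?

Sorted descending: 400, 400, 350, 350, 300, 300, 150, 100, 100, 50, 50.
  400 → van 1 (new)  [load 400/500]
  400 → van 2 (new)  [load 400/500]
  350 → van 3 (new)  [load 350/500]
  350 → van 4 (new)  [load 350/500]
  300 → van 5 (new)  [load 300/500]
  300 → van 6 (new)  [load 300/500]
  150 → van 3  [load 500/500]
  100 → van 1  [load 500/500]
  100 → van 2  [load 500/500]
  50 → van 4  [load 400/500]
  50 → van 4  [load 450/500]
6 vans opened.

6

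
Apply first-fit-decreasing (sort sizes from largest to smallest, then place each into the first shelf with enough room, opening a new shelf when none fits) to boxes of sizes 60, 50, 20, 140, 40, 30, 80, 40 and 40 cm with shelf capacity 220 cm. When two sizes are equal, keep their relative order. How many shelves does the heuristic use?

Sorted descending: 140, 80, 60, 50, 40, 40, 40, 30, 20.
  140 → shelf 1 (new)  [load 140/220]
  80 → shelf 1  [load 220/220]
  60 → shelf 2 (new)  [load 60/220]
  50 → shelf 2  [load 110/220]
  40 → shelf 2  [load 150/220]
  40 → shelf 2  [load 190/220]
  40 → shelf 3 (new)  [load 40/220]
  30 → shelf 2  [load 220/220]
  20 → shelf 3  [load 60/220]
3 shelves opened.

3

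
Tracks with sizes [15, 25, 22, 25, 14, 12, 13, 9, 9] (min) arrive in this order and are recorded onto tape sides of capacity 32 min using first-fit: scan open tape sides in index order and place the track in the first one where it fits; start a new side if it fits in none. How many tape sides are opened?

6

  15 → side 1 (new)  [load 15/32]
  25 → side 2 (new)  [load 25/32]
  22 → side 3 (new)  [load 22/32]
  25 → side 4 (new)  [load 25/32]
  14 → side 1  [load 29/32]
  12 → side 5 (new)  [load 12/32]
  13 → side 5  [load 25/32]
  9 → side 3  [load 31/32]
  9 → side 6 (new)  [load 9/32]
6 tape sides opened.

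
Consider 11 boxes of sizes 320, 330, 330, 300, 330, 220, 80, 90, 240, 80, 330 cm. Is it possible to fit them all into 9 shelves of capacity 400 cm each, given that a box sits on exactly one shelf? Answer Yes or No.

Yes

A valid assignment using 8 shelves:
  shelf 1: 330 = 330
  shelf 2: 330 = 330
  shelf 3: 330 = 330
  shelf 4: 330 = 330
  shelf 5: 320 + 80 = 400
  shelf 6: 300 + 90 = 390
  shelf 7: 240 + 80 = 320
  shelf 8: 220 = 220
That uses only 8 ≤ 9, so 9 shelves are enough.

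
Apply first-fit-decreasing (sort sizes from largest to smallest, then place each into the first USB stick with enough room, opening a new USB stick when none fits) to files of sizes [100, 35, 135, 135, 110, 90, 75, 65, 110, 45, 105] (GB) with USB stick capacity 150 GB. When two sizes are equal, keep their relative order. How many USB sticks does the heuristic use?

Sorted descending: 135, 135, 110, 110, 105, 100, 90, 75, 65, 45, 35.
  135 → USB stick 1 (new)  [load 135/150]
  135 → USB stick 2 (new)  [load 135/150]
  110 → USB stick 3 (new)  [load 110/150]
  110 → USB stick 4 (new)  [load 110/150]
  105 → USB stick 5 (new)  [load 105/150]
  100 → USB stick 6 (new)  [load 100/150]
  90 → USB stick 7 (new)  [load 90/150]
  75 → USB stick 8 (new)  [load 75/150]
  65 → USB stick 8  [load 140/150]
  45 → USB stick 5  [load 150/150]
  35 → USB stick 3  [load 145/150]
8 USB sticks opened.

8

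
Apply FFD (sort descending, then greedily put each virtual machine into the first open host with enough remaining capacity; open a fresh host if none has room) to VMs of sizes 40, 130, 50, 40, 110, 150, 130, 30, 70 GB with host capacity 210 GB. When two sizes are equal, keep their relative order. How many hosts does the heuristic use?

Sorted descending: 150, 130, 130, 110, 70, 50, 40, 40, 30.
  150 → host 1 (new)  [load 150/210]
  130 → host 2 (new)  [load 130/210]
  130 → host 3 (new)  [load 130/210]
  110 → host 4 (new)  [load 110/210]
  70 → host 2  [load 200/210]
  50 → host 1  [load 200/210]
  40 → host 3  [load 170/210]
  40 → host 3  [load 210/210]
  30 → host 4  [load 140/210]
4 hosts opened.

4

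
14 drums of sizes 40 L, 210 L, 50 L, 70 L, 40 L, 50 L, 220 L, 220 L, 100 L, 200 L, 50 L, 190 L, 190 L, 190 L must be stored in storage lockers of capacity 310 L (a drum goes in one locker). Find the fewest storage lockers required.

Total = 220 + 220 + 210 + 200 + 190 + 190 + 190 + 100 + 70 + 50 + 50 + 50 + 40 + 40 = 1820 L.
Lower bound: ⌈1820/310⌉ = 6 storage lockers.
Also, 7 drums each exceed 155 L, and no two of those can share a locker, so at least 7 storage lockers are needed.
A packing using 7 storage lockers:
  locker 1: 220 + 70 = 290
  locker 2: 220 + 50 + 40 = 310
  locker 3: 210 + 100 = 310
  locker 4: 200 + 50 + 50 = 300
  locker 5: 190 + 40 = 230
  locker 6: 190 = 190
  locker 7: 190 = 190
This matches the lower bound, so 7 is optimal.

7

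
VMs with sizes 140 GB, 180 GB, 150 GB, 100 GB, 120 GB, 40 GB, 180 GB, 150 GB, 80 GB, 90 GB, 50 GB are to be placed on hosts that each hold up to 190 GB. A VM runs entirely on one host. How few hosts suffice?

8

Total = 180 + 180 + 150 + 150 + 140 + 120 + 100 + 90 + 80 + 50 + 40 = 1280 GB.
Lower bound: ⌈1280/190⌉ = 7 hosts.
A packing using 8 hosts:
  host 1: 180 = 180
  host 2: 180 = 180
  host 3: 150 + 40 = 190
  host 4: 150 = 150
  host 5: 140 + 50 = 190
  host 6: 120 = 120
  host 7: 100 + 90 = 190
  host 8: 80 = 80
No arrangement into 7 hosts stays within capacity, so 8 is optimal.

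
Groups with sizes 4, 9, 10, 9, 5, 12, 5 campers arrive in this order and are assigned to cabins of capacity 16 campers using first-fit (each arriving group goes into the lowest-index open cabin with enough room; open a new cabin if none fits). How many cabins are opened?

  4 → cabin 1 (new)  [load 4/16]
  9 → cabin 1  [load 13/16]
  10 → cabin 2 (new)  [load 10/16]
  9 → cabin 3 (new)  [load 9/16]
  5 → cabin 2  [load 15/16]
  12 → cabin 4 (new)  [load 12/16]
  5 → cabin 3  [load 14/16]
4 cabins opened.

4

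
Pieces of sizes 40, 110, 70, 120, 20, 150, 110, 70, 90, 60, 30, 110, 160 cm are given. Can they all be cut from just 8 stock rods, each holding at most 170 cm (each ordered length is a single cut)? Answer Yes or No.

A valid assignment using 8 stock rods:
  stock rod 1: 160 = 160
  stock rod 2: 150 + 20 = 170
  stock rod 3: 120 + 40 = 160
  stock rod 4: 110 + 60 = 170
  stock rod 5: 110 + 30 = 140
  stock rod 6: 110 = 110
  stock rod 7: 90 + 70 = 160
  stock rod 8: 70 = 70
Every load is within 170 cm, so 8 stock rods suffice.

Yes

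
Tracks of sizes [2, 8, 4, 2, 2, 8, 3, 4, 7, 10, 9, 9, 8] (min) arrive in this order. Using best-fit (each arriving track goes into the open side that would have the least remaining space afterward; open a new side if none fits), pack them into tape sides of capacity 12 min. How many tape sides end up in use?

8

  2 → side 1 (new)  [load 2/12]
  8 → side 1  [load 10/12]
  4 → side 2 (new)  [load 4/12]
  2 → side 1  [load 12/12]
  2 → side 2  [load 6/12]
  8 → side 3 (new)  [load 8/12]
  3 → side 3  [load 11/12]
  4 → side 2  [load 10/12]
  7 → side 4 (new)  [load 7/12]
  10 → side 5 (new)  [load 10/12]
  9 → side 6 (new)  [load 9/12]
  9 → side 7 (new)  [load 9/12]
  8 → side 8 (new)  [load 8/12]
8 tape sides opened.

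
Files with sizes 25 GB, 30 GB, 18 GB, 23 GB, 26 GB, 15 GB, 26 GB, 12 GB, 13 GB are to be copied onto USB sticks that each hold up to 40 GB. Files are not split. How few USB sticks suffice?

6

Total = 30 + 26 + 26 + 25 + 23 + 18 + 15 + 13 + 12 = 188 GB.
Lower bound: ⌈188/40⌉ = 5 USB sticks.
A packing using 6 USB sticks:
  USB stick 1: 30 = 30
  USB stick 2: 26 + 13 = 39
  USB stick 3: 26 + 12 = 38
  USB stick 4: 25 + 15 = 40
  USB stick 5: 23 = 23
  USB stick 6: 18 = 18
No arrangement into 5 USB sticks stays within capacity, so 6 is optimal.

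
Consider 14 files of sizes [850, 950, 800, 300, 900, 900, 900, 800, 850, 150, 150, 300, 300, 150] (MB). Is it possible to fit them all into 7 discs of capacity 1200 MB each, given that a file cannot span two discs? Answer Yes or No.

No

Total = 8300 MB; ⌈8300/1200⌉ = 7.
8 files each exceed half the capacity and cannot share a disc, forcing at least 8 discs.
At least 8 discs are required, but only 7 are allowed.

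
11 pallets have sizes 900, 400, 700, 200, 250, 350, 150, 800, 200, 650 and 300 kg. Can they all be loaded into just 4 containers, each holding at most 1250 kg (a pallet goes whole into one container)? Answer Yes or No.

Yes

A valid assignment using 4 containers:
  container 1: 900 + 350 = 1250
  container 2: 800 + 400 = 1200
  container 3: 700 + 300 + 250 = 1250
  container 4: 650 + 200 + 200 + 150 = 1200
Every load is within 1250 kg, so 4 containers suffice.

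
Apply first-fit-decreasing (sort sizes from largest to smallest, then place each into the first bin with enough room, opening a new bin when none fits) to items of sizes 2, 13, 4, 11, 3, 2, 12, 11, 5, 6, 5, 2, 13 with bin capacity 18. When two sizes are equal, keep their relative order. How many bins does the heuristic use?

5

Sorted descending: 13, 13, 12, 11, 11, 6, 5, 5, 4, 3, 2, 2, 2.
  13 → bin 1 (new)  [load 13/18]
  13 → bin 2 (new)  [load 13/18]
  12 → bin 3 (new)  [load 12/18]
  11 → bin 4 (new)  [load 11/18]
  11 → bin 5 (new)  [load 11/18]
  6 → bin 3  [load 18/18]
  5 → bin 1  [load 18/18]
  5 → bin 2  [load 18/18]
  4 → bin 4  [load 15/18]
  3 → bin 4  [load 18/18]
  2 → bin 5  [load 13/18]
  2 → bin 5  [load 15/18]
  2 → bin 5  [load 17/18]
5 bins opened.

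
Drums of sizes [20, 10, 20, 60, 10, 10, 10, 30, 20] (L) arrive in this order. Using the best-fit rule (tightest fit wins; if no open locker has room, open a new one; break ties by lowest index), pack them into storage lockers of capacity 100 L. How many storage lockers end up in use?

  20 → locker 1 (new)  [load 20/100]
  10 → locker 1  [load 30/100]
  20 → locker 1  [load 50/100]
  60 → locker 2 (new)  [load 60/100]
  10 → locker 2  [load 70/100]
  10 → locker 2  [load 80/100]
  10 → locker 2  [load 90/100]
  30 → locker 1  [load 80/100]
  20 → locker 1  [load 100/100]
2 storage lockers opened.

2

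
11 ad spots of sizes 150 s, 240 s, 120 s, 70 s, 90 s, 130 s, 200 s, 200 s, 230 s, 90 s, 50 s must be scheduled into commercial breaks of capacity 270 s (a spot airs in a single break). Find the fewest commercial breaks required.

7

Total = 240 + 230 + 200 + 200 + 150 + 130 + 120 + 90 + 90 + 70 + 50 = 1570 s.
Lower bound: ⌈1570/270⌉ = 6 commercial breaks.
A packing using 7 commercial breaks:
  break 1: 240 = 240
  break 2: 230 = 230
  break 3: 200 + 70 = 270
  break 4: 200 + 50 = 250
  break 5: 150 + 120 = 270
  break 6: 130 + 90 = 220
  break 7: 90 = 90
No arrangement into 6 commercial breaks stays within capacity, so 7 is optimal.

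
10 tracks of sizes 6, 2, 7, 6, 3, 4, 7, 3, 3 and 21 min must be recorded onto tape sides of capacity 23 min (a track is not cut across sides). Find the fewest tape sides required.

3

Total = 21 + 7 + 7 + 6 + 6 + 4 + 3 + 3 + 3 + 2 = 62 min.
Lower bound: ⌈62/23⌉ = 3 tape sides.
A packing using 3 tape sides:
  side 1: 21 + 2 = 23
  side 2: 7 + 7 + 6 + 3 = 23
  side 3: 6 + 4 + 3 + 3 = 16
This matches the lower bound, so 3 is optimal.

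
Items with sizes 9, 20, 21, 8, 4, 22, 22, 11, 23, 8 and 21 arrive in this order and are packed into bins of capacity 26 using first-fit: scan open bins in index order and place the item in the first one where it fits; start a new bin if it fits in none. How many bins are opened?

8

  9 → bin 1 (new)  [load 9/26]
  20 → bin 2 (new)  [load 20/26]
  21 → bin 3 (new)  [load 21/26]
  8 → bin 1  [load 17/26]
  4 → bin 1  [load 21/26]
  22 → bin 4 (new)  [load 22/26]
  22 → bin 5 (new)  [load 22/26]
  11 → bin 6 (new)  [load 11/26]
  23 → bin 7 (new)  [load 23/26]
  8 → bin 6  [load 19/26]
  21 → bin 8 (new)  [load 21/26]
8 bins opened.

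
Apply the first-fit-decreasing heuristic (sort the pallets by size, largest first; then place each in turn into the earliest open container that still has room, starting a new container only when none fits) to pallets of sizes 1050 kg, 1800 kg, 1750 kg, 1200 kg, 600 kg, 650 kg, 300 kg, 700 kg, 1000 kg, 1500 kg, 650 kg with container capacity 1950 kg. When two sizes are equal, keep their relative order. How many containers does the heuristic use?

7

Sorted descending: 1800, 1750, 1500, 1200, 1050, 1000, 700, 650, 650, 600, 300.
  1800 → container 1 (new)  [load 1800/1950]
  1750 → container 2 (new)  [load 1750/1950]
  1500 → container 3 (new)  [load 1500/1950]
  1200 → container 4 (new)  [load 1200/1950]
  1050 → container 5 (new)  [load 1050/1950]
  1000 → container 6 (new)  [load 1000/1950]
  700 → container 4  [load 1900/1950]
  650 → container 5  [load 1700/1950]
  650 → container 6  [load 1650/1950]
  600 → container 7 (new)  [load 600/1950]
  300 → container 3  [load 1800/1950]
7 containers opened.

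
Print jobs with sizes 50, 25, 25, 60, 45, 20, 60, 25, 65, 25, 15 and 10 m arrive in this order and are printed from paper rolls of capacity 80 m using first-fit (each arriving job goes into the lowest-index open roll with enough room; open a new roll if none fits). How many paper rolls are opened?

6

  50 → roll 1 (new)  [load 50/80]
  25 → roll 1  [load 75/80]
  25 → roll 2 (new)  [load 25/80]
  60 → roll 3 (new)  [load 60/80]
  45 → roll 2  [load 70/80]
  20 → roll 3  [load 80/80]
  60 → roll 4 (new)  [load 60/80]
  25 → roll 5 (new)  [load 25/80]
  65 → roll 6 (new)  [load 65/80]
  25 → roll 5  [load 50/80]
  15 → roll 4  [load 75/80]
  10 → roll 2  [load 80/80]
6 paper rolls opened.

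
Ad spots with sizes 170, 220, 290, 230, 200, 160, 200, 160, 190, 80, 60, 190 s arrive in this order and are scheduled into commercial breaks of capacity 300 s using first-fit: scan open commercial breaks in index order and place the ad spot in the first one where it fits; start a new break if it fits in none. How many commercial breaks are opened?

  170 → break 1 (new)  [load 170/300]
  220 → break 2 (new)  [load 220/300]
  290 → break 3 (new)  [load 290/300]
  230 → break 4 (new)  [load 230/300]
  200 → break 5 (new)  [load 200/300]
  160 → break 6 (new)  [load 160/300]
  200 → break 7 (new)  [load 200/300]
  160 → break 8 (new)  [load 160/300]
  190 → break 9 (new)  [load 190/300]
  80 → break 1  [load 250/300]
  60 → break 2  [load 280/300]
  190 → break 10 (new)  [load 190/300]
10 commercial breaks opened.

10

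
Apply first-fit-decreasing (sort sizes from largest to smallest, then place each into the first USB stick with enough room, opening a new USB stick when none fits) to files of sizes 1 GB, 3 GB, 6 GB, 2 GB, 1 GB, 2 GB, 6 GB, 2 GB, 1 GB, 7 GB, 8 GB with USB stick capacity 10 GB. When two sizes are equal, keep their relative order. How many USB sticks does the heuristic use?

4

Sorted descending: 8, 7, 6, 6, 3, 2, 2, 2, 1, 1, 1.
  8 → USB stick 1 (new)  [load 8/10]
  7 → USB stick 2 (new)  [load 7/10]
  6 → USB stick 3 (new)  [load 6/10]
  6 → USB stick 4 (new)  [load 6/10]
  3 → USB stick 2  [load 10/10]
  2 → USB stick 1  [load 10/10]
  2 → USB stick 3  [load 8/10]
  2 → USB stick 3  [load 10/10]
  1 → USB stick 4  [load 7/10]
  1 → USB stick 4  [load 8/10]
  1 → USB stick 4  [load 9/10]
4 USB sticks opened.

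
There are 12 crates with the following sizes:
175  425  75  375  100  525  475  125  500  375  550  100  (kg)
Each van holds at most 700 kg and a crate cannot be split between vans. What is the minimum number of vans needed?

Total = 550 + 525 + 500 + 475 + 425 + 375 + 375 + 175 + 125 + 100 + 100 + 75 = 3800 kg.
Lower bound: ⌈3800/700⌉ = 6 vans.
Also, 7 crates each exceed 350 kg, and no two of those can share a van, so at least 7 vans are needed.
A packing using 7 vans:
  van 1: 550 + 125 = 675
  van 2: 525 + 175 = 700
  van 3: 500 + 100 + 100 = 700
  van 4: 475 + 75 = 550
  van 5: 425 = 425
  van 6: 375 = 375
  van 7: 375 = 375
This matches the lower bound, so 7 is optimal.

7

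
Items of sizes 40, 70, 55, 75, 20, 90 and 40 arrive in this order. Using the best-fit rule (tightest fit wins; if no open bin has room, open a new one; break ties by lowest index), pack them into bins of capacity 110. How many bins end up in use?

4

  40 → bin 1 (new)  [load 40/110]
  70 → bin 1  [load 110/110]
  55 → bin 2 (new)  [load 55/110]
  75 → bin 3 (new)  [load 75/110]
  20 → bin 3  [load 95/110]
  90 → bin 4 (new)  [load 90/110]
  40 → bin 2  [load 95/110]
4 bins opened.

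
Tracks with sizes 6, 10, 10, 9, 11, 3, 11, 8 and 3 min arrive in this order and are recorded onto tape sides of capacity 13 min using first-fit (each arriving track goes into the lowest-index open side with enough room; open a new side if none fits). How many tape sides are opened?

7

  6 → side 1 (new)  [load 6/13]
  10 → side 2 (new)  [load 10/13]
  10 → side 3 (new)  [load 10/13]
  9 → side 4 (new)  [load 9/13]
  11 → side 5 (new)  [load 11/13]
  3 → side 1  [load 9/13]
  11 → side 6 (new)  [load 11/13]
  8 → side 7 (new)  [load 8/13]
  3 → side 1  [load 12/13]
7 tape sides opened.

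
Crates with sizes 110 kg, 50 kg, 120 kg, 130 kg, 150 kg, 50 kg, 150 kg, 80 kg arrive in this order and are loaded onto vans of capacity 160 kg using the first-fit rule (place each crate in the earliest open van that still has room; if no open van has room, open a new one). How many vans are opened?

  110 → van 1 (new)  [load 110/160]
  50 → van 1  [load 160/160]
  120 → van 2 (new)  [load 120/160]
  130 → van 3 (new)  [load 130/160]
  150 → van 4 (new)  [load 150/160]
  50 → van 5 (new)  [load 50/160]
  150 → van 6 (new)  [load 150/160]
  80 → van 5  [load 130/160]
6 vans opened.

6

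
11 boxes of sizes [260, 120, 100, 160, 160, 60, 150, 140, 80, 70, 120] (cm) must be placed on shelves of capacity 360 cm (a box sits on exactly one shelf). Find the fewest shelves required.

Total = 260 + 160 + 160 + 150 + 140 + 120 + 120 + 100 + 80 + 70 + 60 = 1420 cm.
Lower bound: ⌈1420/360⌉ = 4 shelves.
A packing using 4 shelves:
  shelf 1: 260 + 100 = 360
  shelf 2: 160 + 140 + 60 = 360
  shelf 3: 160 + 120 + 80 = 360
  shelf 4: 150 + 120 + 70 = 340
This matches the lower bound, so 4 is optimal.

4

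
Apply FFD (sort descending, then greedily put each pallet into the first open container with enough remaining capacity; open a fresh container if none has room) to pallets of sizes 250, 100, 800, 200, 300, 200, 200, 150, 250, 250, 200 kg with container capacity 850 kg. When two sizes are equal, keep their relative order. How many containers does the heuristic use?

Sorted descending: 800, 300, 250, 250, 250, 200, 200, 200, 200, 150, 100.
  800 → container 1 (new)  [load 800/850]
  300 → container 2 (new)  [load 300/850]
  250 → container 2  [load 550/850]
  250 → container 2  [load 800/850]
  250 → container 3 (new)  [load 250/850]
  200 → container 3  [load 450/850]
  200 → container 3  [load 650/850]
  200 → container 3  [load 850/850]
  200 → container 4 (new)  [load 200/850]
  150 → container 4  [load 350/850]
  100 → container 4  [load 450/850]
4 containers opened.

4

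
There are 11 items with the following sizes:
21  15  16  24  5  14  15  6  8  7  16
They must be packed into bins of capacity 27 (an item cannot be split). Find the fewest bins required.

7

Total = 24 + 21 + 16 + 16 + 15 + 15 + 14 + 8 + 7 + 6 + 5 = 147.
Lower bound: ⌈147/27⌉ = 6 bins.
Also, 7 items each exceed 27/2, and no two of those can share a bin, so at least 7 bins are needed.
A packing using 7 bins:
  bin 1: 24 = 24
  bin 2: 21 + 6 = 27
  bin 3: 16 + 8 = 24
  bin 4: 16 + 7 = 23
  bin 5: 15 + 5 = 20
  bin 6: 15 = 15
  bin 7: 14 = 14
This matches the lower bound, so 7 is optimal.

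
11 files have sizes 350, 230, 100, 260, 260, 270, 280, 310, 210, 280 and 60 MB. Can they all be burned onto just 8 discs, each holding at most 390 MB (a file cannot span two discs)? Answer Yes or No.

No

Total = 2610 MB; ⌈2610/390⌉ = 7.
9 files each exceed half the capacity and cannot share a disc, forcing at least 9 discs.
At least 9 discs are required, but only 8 are allowed.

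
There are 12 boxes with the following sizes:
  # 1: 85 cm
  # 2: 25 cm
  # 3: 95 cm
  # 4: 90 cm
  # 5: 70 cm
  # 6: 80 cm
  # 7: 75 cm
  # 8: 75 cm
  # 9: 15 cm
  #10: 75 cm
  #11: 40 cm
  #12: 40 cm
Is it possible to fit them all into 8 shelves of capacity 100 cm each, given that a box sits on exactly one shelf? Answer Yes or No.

No

Total = 765 cm; ⌈765/100⌉ = 8.
The bound of 8 does not rule out 8, but exhaustive search shows no assignment into 8 shelves of capacity 100 cm exists — the minimum is 9.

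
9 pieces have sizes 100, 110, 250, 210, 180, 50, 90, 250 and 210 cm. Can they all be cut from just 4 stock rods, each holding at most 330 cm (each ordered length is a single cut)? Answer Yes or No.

No

Total = 1450 cm; ⌈1450/330⌉ = 5.
At least 5 stock rods are required, but only 4 are allowed.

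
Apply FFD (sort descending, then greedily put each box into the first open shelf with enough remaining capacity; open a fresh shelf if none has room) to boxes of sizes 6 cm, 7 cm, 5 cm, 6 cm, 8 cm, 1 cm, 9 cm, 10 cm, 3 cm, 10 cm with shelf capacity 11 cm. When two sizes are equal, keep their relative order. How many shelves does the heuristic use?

7

Sorted descending: 10, 10, 9, 8, 7, 6, 6, 5, 3, 1.
  10 → shelf 1 (new)  [load 10/11]
  10 → shelf 2 (new)  [load 10/11]
  9 → shelf 3 (new)  [load 9/11]
  8 → shelf 4 (new)  [load 8/11]
  7 → shelf 5 (new)  [load 7/11]
  6 → shelf 6 (new)  [load 6/11]
  6 → shelf 7 (new)  [load 6/11]
  5 → shelf 6  [load 11/11]
  3 → shelf 4  [load 11/11]
  1 → shelf 1  [load 11/11]
7 shelves opened.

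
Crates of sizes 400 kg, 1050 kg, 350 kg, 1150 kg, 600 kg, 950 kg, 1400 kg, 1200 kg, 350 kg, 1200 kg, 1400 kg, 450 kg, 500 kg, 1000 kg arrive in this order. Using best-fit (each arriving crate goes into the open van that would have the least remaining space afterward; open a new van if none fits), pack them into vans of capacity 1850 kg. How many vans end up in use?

8

  400 → van 1 (new)  [load 400/1850]
  1050 → van 1  [load 1450/1850]
  350 → van 1  [load 1800/1850]
  1150 → van 2 (new)  [load 1150/1850]
  600 → van 2  [load 1750/1850]
  950 → van 3 (new)  [load 950/1850]
  1400 → van 4 (new)  [load 1400/1850]
  1200 → van 5 (new)  [load 1200/1850]
  350 → van 4  [load 1750/1850]
  1200 → van 6 (new)  [load 1200/1850]
  1400 → van 7 (new)  [load 1400/1850]
  450 → van 7  [load 1850/1850]
  500 → van 5  [load 1700/1850]
  1000 → van 8 (new)  [load 1000/1850]
8 vans opened.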